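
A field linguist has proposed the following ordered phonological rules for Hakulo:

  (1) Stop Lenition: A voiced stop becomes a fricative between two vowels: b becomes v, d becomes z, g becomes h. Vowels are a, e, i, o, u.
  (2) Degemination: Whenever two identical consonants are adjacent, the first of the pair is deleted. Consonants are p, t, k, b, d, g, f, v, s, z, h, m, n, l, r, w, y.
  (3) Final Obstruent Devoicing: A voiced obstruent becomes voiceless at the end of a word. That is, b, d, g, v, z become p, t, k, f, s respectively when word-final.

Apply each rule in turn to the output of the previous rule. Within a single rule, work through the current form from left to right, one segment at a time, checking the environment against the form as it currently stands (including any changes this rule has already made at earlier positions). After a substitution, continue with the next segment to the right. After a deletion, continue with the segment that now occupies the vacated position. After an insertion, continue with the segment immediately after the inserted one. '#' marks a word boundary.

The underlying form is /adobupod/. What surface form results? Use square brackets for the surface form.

[azovupot]

(1) Stop Lenition: [adobupod] → [azovupod]
(2) Degemination: no change — [azovupod]
(3) Final Obstruent Devoicing: [azovupod] → [azovupot]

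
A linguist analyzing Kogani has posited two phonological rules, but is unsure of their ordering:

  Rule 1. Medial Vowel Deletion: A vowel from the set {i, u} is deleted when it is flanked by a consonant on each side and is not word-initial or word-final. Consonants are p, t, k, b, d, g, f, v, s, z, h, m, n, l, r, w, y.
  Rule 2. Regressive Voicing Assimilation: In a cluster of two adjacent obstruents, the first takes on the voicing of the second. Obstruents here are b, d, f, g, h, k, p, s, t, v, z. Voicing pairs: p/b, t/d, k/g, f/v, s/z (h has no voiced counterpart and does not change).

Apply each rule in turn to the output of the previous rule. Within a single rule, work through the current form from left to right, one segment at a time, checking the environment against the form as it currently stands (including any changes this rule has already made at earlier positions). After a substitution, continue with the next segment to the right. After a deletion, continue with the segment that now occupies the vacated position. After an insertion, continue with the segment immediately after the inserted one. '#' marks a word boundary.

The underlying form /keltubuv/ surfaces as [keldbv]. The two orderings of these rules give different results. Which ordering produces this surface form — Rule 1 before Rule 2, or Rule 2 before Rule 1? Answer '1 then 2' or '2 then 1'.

Order 1 then 2:
  1 Medial Vowel Deletion: [keltubuv] → [keltbv]
  2 Regressive Voicing Assimilation: [keltbv] → [keldbv]
  result: [keldbv]
Order 2 then 1:
  2 Regressive Voicing Assimilation: no change — [keltubuv]
  1 Medial Vowel Deletion: [keltubuv] → [keltbv]
  result: [keltbv]

1 then 2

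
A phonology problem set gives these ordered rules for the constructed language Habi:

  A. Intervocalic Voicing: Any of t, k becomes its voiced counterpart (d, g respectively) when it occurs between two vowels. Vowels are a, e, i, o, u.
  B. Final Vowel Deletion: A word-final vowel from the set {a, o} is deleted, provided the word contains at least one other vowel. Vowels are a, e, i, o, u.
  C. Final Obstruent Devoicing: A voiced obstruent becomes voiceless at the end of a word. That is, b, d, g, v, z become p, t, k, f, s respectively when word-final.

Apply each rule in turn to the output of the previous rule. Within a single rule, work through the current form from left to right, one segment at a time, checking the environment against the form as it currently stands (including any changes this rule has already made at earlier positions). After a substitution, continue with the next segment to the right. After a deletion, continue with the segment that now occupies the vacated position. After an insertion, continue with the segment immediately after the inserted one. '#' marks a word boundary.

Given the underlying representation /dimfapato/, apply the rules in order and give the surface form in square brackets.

[dimfapat]

A Intervocalic Voicing: [dimfapato] → [dimfapado]
B Final Vowel Deletion: [dimfapado] → [dimfapad]
C Final Obstruent Devoicing: [dimfapad] → [dimfapat]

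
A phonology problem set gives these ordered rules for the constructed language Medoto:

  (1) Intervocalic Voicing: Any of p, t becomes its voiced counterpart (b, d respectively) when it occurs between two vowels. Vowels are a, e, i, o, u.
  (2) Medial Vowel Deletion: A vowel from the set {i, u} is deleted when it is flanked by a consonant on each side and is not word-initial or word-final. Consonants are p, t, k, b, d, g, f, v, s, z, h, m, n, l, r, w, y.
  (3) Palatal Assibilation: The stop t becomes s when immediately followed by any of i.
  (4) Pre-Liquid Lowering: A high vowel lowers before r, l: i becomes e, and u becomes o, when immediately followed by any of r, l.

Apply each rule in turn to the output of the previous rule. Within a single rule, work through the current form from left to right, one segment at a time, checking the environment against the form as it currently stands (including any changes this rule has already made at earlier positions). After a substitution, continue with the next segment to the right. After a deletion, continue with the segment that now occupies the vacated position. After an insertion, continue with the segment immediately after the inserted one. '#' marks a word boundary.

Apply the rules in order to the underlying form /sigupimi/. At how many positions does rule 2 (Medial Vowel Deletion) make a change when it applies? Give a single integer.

(1) Intervocalic Voicing: [sigupimi] → [sigubimi]
(2) Medial Vowel Deletion: [sigubimi] → [sgbmi]
(3) Palatal Assibilation: no change — [sgbmi]
(4) Pre-Liquid Lowering: no change — [sgbmi]
Rule 2 changed 3 position(s).

3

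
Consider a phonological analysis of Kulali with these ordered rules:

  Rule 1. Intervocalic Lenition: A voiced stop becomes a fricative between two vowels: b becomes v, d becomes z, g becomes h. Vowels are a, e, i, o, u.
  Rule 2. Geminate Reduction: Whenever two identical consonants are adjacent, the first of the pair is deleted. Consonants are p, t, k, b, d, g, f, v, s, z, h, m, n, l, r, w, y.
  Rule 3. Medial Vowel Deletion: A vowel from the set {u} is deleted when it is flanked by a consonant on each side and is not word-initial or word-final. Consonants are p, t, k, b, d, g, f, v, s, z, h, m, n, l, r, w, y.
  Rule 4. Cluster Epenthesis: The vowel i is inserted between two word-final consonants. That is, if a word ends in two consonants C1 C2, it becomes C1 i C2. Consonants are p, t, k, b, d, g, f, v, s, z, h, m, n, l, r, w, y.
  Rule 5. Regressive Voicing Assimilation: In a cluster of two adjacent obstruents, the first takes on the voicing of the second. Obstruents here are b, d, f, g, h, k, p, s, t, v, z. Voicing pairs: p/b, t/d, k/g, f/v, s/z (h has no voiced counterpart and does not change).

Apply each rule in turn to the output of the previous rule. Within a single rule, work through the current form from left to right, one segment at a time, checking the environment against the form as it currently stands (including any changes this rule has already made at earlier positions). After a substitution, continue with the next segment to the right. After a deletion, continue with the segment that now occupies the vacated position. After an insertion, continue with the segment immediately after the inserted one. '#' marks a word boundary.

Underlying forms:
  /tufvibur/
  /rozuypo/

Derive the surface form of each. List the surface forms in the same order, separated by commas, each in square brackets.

[tvvivir], [rozypo]

/tufvibur/:
  Rule 1 Intervocalic Lenition: [tufvibur] → [tufvivur]
  Rule 2 Geminate Reduction: no change — [tufvivur]
  Rule 3 Medial Vowel Deletion: [tufvivur] → [tfvivr]
  Rule 4 Cluster Epenthesis: [tfvivr] → [tfvivir]
  Rule 5 Regressive Voicing Assimilation: [tfvivir] → [tvvivir]
/rozuypo/:
  Rule 1 Intervocalic Lenition: no change — [rozuypo]
  Rule 2 Geminate Reduction: no change — [rozuypo]
  Rule 3 Medial Vowel Deletion: [rozuypo] → [rozypo]
  Rule 4 Cluster Epenthesis: no change — [rozypo]
  Rule 5 Regressive Voicing Assimilation: no change — [rozypo]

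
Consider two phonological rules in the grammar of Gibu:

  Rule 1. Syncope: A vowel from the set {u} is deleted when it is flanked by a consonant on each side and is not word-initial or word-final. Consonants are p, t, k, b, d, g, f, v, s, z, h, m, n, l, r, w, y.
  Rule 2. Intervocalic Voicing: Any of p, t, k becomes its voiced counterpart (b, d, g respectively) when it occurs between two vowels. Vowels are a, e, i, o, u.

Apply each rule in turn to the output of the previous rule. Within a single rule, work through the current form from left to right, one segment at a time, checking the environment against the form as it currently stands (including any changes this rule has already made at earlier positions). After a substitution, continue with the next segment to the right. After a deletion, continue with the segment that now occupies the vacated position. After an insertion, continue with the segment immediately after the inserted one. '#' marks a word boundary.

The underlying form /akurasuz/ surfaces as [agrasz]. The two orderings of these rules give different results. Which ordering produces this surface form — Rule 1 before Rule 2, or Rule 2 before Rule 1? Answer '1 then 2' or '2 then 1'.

Order 1 then 2:
  1 Syncope: [akurasuz] → [akrasz]
  2 Intervocalic Voicing: no change — [akrasz]
  result: [akrasz]
Order 2 then 1:
  2 Intervocalic Voicing: [akurasuz] → [agurasuz]
  1 Syncope: [agurasuz] → [agrasz]
  result: [agrasz]

2 then 1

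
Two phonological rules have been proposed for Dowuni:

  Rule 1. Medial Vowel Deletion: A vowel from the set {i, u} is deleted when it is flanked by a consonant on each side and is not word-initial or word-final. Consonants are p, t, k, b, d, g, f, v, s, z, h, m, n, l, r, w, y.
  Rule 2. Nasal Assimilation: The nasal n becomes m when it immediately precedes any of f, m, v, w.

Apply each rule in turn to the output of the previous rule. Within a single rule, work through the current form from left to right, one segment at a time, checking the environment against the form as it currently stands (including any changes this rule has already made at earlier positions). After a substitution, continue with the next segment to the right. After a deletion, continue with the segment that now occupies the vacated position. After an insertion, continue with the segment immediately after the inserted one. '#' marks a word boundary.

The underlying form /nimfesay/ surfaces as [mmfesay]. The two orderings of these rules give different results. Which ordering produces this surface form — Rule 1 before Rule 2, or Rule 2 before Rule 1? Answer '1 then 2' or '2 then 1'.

1 then 2

Order 1 then 2:
  1 Medial Vowel Deletion: [nimfesay] → [nmfesay]
  2 Nasal Assimilation: [nmfesay] → [mmfesay]
  result: [mmfesay]
Order 2 then 1:
  2 Nasal Assimilation: no change — [nimfesay]
  1 Medial Vowel Deletion: [nimfesay] → [nmfesay]
  result: [nmfesay]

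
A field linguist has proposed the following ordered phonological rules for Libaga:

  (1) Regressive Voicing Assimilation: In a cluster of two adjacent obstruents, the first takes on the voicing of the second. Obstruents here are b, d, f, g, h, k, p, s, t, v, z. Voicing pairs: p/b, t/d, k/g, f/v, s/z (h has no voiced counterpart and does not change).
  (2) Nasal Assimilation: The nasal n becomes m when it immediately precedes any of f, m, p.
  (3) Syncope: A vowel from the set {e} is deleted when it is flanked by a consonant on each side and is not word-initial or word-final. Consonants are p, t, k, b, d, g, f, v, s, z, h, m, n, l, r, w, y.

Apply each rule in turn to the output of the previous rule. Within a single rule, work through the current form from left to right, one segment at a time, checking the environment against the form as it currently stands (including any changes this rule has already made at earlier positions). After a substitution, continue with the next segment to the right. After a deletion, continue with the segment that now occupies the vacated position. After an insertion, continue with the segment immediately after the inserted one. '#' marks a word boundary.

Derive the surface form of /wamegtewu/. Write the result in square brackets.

[wamktwu]

(1) Regressive Voicing Assimilation: [wamegtewu] → [wamektewu]
(2) Nasal Assimilation: no change — [wamektewu]
(3) Syncope: [wamektewu] → [wamktwu]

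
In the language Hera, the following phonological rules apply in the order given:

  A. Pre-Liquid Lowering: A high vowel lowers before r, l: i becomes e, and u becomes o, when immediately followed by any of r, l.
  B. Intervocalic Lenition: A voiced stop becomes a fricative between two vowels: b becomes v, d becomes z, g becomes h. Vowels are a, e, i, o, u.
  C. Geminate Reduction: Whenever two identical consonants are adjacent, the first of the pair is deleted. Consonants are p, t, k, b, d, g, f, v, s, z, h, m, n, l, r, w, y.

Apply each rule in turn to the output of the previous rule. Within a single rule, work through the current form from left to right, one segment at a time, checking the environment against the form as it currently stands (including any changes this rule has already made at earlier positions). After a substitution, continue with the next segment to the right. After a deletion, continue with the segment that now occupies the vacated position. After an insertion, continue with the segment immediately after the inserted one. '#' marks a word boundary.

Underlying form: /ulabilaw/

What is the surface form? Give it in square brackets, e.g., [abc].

[olavelaw]

A Pre-Liquid Lowering: [ulabilaw] → [olabelaw]
B Intervocalic Lenition: [olabelaw] → [olavelaw]
C Geminate Reduction: no change — [olavelaw]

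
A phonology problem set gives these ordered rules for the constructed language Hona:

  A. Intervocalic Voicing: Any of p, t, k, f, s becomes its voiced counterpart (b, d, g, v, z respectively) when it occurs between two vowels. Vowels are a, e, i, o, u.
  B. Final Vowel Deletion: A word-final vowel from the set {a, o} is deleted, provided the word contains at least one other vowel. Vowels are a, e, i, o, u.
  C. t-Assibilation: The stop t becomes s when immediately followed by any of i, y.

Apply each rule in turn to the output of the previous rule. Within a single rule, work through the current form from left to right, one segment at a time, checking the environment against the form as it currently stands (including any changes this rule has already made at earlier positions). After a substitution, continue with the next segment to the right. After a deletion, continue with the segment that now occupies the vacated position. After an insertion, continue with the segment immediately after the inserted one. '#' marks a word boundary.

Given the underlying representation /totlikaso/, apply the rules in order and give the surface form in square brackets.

A Intervocalic Voicing: [totlikaso] → [totligazo]
B Final Vowel Deletion: [totligazo] → [totligaz]
C t-Assibilation: no change — [totligaz]

[totligaz]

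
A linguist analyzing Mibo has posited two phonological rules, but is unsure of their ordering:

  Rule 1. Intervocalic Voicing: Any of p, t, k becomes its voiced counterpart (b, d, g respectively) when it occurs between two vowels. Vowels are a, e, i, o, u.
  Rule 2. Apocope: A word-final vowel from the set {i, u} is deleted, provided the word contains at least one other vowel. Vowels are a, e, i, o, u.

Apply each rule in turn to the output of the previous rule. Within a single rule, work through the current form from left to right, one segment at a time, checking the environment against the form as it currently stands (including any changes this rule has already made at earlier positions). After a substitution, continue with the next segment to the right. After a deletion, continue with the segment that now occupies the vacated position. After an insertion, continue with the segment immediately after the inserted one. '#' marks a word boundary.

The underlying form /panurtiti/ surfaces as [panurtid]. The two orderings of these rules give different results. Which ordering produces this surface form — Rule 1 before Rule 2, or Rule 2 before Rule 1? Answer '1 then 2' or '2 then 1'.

Order 1 then 2:
  1 Intervocalic Voicing: [panurtiti] → [panurtidi]
  2 Apocope: [panurtidi] → [panurtid]
  result: [panurtid]
Order 2 then 1:
  2 Apocope: [panurtiti] → [panurtit]
  1 Intervocalic Voicing: no change — [panurtit]
  result: [panurtit]

1 then 2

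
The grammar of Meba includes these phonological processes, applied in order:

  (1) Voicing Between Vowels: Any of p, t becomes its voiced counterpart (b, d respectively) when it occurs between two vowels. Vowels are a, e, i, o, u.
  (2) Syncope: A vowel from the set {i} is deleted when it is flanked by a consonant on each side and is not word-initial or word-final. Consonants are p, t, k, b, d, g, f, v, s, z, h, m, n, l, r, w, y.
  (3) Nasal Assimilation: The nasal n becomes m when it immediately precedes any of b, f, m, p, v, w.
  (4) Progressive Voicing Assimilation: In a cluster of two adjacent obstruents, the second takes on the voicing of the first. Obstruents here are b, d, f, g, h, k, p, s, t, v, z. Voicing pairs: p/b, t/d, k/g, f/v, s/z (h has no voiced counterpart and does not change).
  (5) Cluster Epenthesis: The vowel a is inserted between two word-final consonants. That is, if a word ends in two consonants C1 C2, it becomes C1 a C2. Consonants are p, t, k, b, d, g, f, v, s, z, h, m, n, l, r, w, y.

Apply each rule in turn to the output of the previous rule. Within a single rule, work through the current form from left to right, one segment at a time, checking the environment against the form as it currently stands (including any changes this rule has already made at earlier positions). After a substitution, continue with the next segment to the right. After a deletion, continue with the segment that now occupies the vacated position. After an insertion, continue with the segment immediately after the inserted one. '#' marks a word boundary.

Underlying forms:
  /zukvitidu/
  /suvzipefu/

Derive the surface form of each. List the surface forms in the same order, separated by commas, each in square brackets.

/zukvitidu/:
  (1) Voicing Between Vowels: [zukvitidu] → [zukvididu]
  (2) Syncope: [zukvididu] → [zukvddu]
  (3) Nasal Assimilation: no change — [zukvddu]
  (4) Progressive Voicing Assimilation: [zukvddu] → [zukfttu]
  (5) Cluster Epenthesis: no change — [zukfttu]
/suvzipefu/:
  (1) Voicing Between Vowels: [suvzipefu] → [suvzibefu]
  (2) Syncope: [suvzibefu] → [suvzbefu]
  (3) Nasal Assimilation: no change — [suvzbefu]
  (4) Progressive Voicing Assimilation: no change — [suvzbefu]
  (5) Cluster Epenthesis: no change — [suvzbefu]

[zukfttu], [suvzbefu]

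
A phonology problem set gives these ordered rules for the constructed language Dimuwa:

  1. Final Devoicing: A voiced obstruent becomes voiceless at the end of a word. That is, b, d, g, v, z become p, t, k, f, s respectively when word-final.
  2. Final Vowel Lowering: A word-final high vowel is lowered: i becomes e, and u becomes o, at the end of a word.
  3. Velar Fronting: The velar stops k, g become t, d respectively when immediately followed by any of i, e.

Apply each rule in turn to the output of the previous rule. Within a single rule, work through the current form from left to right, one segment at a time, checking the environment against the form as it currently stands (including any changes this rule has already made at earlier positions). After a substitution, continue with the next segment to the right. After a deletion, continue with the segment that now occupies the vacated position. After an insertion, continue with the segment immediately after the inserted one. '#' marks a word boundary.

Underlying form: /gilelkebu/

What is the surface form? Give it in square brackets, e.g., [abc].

1 Final Devoicing: no change — [gilelkebu]
2 Final Vowel Lowering: [gilelkebu] → [gilelkebo]
3 Velar Fronting: [gilelkebo] → [dileltebo]

[dileltebo]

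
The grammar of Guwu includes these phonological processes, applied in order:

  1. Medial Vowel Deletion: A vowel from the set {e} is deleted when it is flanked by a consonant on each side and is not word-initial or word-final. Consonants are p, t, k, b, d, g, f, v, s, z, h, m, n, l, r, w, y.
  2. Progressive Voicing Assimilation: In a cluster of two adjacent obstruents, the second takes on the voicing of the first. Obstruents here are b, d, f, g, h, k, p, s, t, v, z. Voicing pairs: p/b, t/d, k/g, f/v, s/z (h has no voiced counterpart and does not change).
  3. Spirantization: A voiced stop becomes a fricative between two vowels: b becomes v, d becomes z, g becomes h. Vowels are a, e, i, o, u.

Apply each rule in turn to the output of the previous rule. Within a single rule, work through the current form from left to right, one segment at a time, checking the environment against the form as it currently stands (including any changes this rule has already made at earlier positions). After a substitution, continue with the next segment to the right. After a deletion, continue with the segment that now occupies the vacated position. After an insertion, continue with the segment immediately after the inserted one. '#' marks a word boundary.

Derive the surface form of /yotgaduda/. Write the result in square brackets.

[yotkazuza]

1 Medial Vowel Deletion: no change — [yotgaduda]
2 Progressive Voicing Assimilation: [yotgaduda] → [yotkaduda]
3 Spirantization: [yotkaduda] → [yotkazuza]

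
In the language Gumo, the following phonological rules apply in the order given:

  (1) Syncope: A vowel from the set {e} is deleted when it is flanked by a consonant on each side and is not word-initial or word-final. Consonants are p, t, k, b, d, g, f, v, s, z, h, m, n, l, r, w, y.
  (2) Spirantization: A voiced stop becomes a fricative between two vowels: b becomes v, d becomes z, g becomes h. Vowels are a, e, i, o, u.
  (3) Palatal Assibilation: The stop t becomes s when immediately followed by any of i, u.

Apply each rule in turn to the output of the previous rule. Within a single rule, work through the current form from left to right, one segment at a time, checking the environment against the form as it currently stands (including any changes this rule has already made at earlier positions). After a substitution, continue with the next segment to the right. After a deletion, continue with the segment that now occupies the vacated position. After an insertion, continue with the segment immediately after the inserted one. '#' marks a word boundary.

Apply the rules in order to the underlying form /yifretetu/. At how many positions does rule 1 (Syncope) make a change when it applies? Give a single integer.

2

(1) Syncope: [yifretetu] → [yifrttu]
(2) Spirantization: no change — [yifrttu]
(3) Palatal Assibilation: [yifrttu] → [yifrtsu]
Rule 1 changed 2 position(s).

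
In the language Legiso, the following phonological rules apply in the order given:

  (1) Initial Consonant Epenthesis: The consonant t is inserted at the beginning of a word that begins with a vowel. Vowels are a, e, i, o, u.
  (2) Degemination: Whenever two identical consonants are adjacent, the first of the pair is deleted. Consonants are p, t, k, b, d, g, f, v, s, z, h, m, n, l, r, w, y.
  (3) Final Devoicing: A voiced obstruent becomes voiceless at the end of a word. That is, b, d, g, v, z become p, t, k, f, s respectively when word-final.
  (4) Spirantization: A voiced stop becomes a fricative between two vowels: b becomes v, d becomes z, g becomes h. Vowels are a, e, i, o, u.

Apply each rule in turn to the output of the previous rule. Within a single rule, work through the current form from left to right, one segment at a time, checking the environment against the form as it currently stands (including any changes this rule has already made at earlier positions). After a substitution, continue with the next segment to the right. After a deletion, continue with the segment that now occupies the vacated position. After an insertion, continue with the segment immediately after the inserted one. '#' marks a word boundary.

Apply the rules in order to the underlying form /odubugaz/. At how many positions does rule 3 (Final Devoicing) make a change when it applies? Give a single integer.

(1) Initial Consonant Epenthesis: [odubugaz] → [todubugaz]
(2) Degemination: no change — [todubugaz]
(3) Final Devoicing: [todubugaz] → [todubugas]
(4) Spirantization: [todubugas] → [tozuvuhas]
Rule 3 changed 1 position(s).

1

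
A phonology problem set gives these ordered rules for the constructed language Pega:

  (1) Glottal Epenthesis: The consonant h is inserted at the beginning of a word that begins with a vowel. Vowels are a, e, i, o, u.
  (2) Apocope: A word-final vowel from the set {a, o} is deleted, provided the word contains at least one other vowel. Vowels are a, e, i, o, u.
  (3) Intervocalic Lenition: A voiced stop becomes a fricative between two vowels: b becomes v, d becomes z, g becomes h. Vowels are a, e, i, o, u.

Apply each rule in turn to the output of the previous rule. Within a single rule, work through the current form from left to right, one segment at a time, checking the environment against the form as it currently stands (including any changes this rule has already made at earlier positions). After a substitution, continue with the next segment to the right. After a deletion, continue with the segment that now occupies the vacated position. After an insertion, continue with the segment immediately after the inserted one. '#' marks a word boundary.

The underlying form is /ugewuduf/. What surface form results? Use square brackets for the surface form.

(1) Glottal Epenthesis: [ugewuduf] → [hugewuduf]
(2) Apocope: no change — [hugewuduf]
(3) Intervocalic Lenition: [hugewuduf] → [huhewuzuf]

[huhewuzuf]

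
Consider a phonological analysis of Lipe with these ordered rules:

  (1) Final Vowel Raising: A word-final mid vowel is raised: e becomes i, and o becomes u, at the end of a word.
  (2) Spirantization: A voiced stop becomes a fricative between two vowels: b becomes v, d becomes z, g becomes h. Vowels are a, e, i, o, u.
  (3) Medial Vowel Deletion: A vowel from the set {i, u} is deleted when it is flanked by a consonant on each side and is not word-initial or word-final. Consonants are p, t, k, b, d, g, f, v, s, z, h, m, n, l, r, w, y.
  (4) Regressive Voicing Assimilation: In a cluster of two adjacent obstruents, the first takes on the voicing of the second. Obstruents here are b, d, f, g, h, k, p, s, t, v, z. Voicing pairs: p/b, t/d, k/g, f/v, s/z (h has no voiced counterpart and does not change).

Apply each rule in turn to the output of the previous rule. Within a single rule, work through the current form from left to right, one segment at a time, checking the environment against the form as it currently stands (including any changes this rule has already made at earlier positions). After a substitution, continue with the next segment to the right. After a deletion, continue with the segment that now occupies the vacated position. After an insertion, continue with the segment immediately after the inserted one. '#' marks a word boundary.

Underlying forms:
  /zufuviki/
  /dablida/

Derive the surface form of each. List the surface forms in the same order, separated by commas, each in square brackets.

[svfki], [dablza]

/zufuviki/:
  (1) Final Vowel Raising: no change — [zufuviki]
  (2) Spirantization: no change — [zufuviki]
  (3) Medial Vowel Deletion: [zufuviki] → [zfvki]
  (4) Regressive Voicing Assimilation: [zfvki] → [svfki]
/dablida/:
  (1) Final Vowel Raising: no change — [dablida]
  (2) Spirantization: [dablida] → [dabliza]
  (3) Medial Vowel Deletion: [dabliza] → [dablza]
  (4) Regressive Voicing Assimilation: no change — [dablza]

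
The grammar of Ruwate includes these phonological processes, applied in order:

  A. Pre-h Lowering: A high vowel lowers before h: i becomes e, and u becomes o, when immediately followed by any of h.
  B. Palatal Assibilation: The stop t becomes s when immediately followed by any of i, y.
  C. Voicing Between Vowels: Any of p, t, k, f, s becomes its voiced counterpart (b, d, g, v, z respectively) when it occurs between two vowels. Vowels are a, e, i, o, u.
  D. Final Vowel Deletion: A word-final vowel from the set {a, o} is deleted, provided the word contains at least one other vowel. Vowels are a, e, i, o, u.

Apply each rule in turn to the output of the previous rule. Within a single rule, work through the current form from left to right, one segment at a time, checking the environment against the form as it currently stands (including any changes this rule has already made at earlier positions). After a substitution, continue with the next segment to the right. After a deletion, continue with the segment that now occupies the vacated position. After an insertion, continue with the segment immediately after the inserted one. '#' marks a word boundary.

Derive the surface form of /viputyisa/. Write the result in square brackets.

A Pre-h Lowering: no change — [viputyisa]
B Palatal Assibilation: [viputyisa] → [vipusyisa]
C Voicing Between Vowels: [vipusyisa] → [vibusyiza]
D Final Vowel Deletion: [vibusyiza] → [vibusyiz]

[vibusyiz]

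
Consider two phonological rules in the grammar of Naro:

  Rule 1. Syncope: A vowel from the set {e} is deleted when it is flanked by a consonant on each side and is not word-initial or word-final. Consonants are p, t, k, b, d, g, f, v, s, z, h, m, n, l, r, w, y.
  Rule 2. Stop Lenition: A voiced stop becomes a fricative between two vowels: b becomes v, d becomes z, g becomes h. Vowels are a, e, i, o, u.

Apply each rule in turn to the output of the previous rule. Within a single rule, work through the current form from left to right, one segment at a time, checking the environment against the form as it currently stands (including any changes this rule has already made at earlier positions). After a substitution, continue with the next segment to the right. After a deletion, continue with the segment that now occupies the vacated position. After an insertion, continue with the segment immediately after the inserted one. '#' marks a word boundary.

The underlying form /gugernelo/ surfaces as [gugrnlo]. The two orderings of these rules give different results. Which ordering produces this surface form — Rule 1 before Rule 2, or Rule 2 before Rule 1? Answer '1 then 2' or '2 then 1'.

Order 1 then 2:
  1 Syncope: [gugernelo] → [gugrnlo]
  2 Stop Lenition: no change — [gugrnlo]
  result: [gugrnlo]
Order 2 then 1:
  2 Stop Lenition: [gugernelo] → [guhernelo]
  1 Syncope: [guhernelo] → [guhrnlo]
  result: [guhrnlo]

1 then 2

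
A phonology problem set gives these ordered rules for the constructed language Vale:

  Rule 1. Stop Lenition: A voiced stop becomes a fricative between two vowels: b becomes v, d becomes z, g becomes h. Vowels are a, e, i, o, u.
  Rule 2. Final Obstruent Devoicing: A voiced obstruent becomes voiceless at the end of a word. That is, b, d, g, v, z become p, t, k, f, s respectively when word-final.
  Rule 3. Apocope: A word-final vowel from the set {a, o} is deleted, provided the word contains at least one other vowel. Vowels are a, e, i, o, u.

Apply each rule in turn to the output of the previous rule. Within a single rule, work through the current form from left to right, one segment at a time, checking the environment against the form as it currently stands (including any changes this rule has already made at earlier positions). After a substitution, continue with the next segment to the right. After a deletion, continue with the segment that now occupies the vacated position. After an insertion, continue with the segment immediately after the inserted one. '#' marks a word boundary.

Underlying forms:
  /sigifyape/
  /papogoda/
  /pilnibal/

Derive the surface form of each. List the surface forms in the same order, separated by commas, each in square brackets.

[sihifyape], [papohoz], [pilnival]

/sigifyape/:
  Rule 1 Stop Lenition: [sigifyape] → [sihifyape]
  Rule 2 Final Obstruent Devoicing: no change — [sihifyape]
  Rule 3 Apocope: no change — [sihifyape]
/papogoda/:
  Rule 1 Stop Lenition: [papogoda] → [papohoza]
  Rule 2 Final Obstruent Devoicing: no change — [papohoza]
  Rule 3 Apocope: [papohoza] → [papohoz]
/pilnibal/:
  Rule 1 Stop Lenition: [pilnibal] → [pilnival]
  Rule 2 Final Obstruent Devoicing: no change — [pilnival]
  Rule 3 Apocope: no change — [pilnival]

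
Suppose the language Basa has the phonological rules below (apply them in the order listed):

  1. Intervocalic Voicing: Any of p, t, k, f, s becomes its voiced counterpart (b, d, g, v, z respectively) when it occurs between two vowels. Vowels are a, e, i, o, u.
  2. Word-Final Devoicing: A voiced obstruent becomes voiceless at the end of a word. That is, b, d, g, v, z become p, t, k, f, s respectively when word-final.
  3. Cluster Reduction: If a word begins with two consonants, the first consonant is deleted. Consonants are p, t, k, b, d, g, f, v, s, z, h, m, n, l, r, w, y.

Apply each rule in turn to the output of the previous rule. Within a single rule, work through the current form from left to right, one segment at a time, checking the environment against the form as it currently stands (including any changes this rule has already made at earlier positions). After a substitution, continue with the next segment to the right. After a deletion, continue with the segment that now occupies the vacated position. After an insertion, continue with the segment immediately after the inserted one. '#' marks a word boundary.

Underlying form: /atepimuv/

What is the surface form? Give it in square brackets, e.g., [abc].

[adebimuf]

1 Intervocalic Voicing: [atepimuv] → [adebimuv]
2 Word-Final Devoicing: [adebimuv] → [adebimuf]
3 Cluster Reduction: no change — [adebimuf]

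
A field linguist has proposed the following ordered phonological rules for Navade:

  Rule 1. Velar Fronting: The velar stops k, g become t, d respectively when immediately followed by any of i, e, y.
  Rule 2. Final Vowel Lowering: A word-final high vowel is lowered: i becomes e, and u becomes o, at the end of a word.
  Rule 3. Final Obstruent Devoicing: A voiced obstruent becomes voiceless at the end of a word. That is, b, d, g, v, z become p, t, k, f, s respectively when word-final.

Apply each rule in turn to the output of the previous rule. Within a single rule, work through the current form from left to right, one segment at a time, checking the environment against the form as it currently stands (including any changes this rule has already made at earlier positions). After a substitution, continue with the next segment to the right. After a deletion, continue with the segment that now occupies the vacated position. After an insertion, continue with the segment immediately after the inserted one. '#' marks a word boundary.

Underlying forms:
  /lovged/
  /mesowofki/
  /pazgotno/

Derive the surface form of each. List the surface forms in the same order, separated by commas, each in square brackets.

[lovdet], [mesowofte], [pazgotno]

/lovged/:
  Rule 1 Velar Fronting: [lovged] → [lovded]
  Rule 2 Final Vowel Lowering: no change — [lovded]
  Rule 3 Final Obstruent Devoicing: [lovded] → [lovdet]
/mesowofki/:
  Rule 1 Velar Fronting: [mesowofki] → [mesowofti]
  Rule 2 Final Vowel Lowering: [mesowofti] → [mesowofte]
  Rule 3 Final Obstruent Devoicing: no change — [mesowofte]
/pazgotno/:
  Rule 1 Velar Fronting: no change — [pazgotno]
  Rule 2 Final Vowel Lowering: no change — [pazgotno]
  Rule 3 Final Obstruent Devoicing: no change — [pazgotno]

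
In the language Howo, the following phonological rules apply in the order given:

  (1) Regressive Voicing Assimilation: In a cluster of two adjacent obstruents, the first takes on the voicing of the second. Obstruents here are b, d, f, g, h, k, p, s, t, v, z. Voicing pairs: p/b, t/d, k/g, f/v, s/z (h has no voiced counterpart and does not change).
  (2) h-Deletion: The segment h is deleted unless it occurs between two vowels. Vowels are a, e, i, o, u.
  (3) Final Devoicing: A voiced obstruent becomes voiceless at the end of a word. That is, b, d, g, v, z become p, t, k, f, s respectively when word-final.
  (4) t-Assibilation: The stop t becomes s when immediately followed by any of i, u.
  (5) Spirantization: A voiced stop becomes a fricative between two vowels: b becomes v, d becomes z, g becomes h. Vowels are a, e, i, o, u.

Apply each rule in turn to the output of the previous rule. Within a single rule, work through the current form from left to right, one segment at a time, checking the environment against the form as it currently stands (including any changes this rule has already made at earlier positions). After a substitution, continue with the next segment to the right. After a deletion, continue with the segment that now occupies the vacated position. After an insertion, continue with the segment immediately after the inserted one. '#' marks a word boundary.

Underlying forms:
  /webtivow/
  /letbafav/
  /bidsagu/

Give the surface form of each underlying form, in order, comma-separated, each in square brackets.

[wepsivow], [ledbafaf], [bitsahu]

/webtivow/:
  (1) Regressive Voicing Assimilation: [webtivow] → [weptivow]
  (2) h-Deletion: no change — [weptivow]
  (3) Final Devoicing: no change — [weptivow]
  (4) t-Assibilation: [weptivow] → [wepsivow]
  (5) Spirantization: no change — [wepsivow]
/letbafav/:
  (1) Regressive Voicing Assimilation: [letbafav] → [ledbafav]
  (2) h-Deletion: no change — [ledbafav]
  (3) Final Devoicing: [ledbafav] → [ledbafaf]
  (4) t-Assibilation: no change — [ledbafaf]
  (5) Spirantization: no change — [ledbafaf]
/bidsagu/:
  (1) Regressive Voicing Assimilation: [bidsagu] → [bitsagu]
  (2) h-Deletion: no change — [bitsagu]
  (3) Final Devoicing: no change — [bitsagu]
  (4) t-Assibilation: no change — [bitsagu]
  (5) Spirantization: [bitsagu] → [bitsahu]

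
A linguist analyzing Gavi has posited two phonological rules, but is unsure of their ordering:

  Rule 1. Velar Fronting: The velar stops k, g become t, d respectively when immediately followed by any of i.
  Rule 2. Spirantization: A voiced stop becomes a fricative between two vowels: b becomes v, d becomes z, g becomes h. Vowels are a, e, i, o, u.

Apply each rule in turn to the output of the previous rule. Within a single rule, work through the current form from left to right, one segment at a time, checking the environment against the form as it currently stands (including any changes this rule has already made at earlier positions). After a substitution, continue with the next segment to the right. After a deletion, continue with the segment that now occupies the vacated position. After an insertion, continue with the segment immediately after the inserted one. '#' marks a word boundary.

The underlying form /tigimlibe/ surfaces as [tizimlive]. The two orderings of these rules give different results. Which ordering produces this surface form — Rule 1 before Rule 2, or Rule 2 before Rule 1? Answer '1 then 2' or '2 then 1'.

Order 1 then 2:
  1 Velar Fronting: [tigimlibe] → [tidimlibe]
  2 Spirantization: [tidimlibe] → [tizimlive]
  result: [tizimlive]
Order 2 then 1:
  2 Spirantization: [tigimlibe] → [tihimlive]
  1 Velar Fronting: no change — [tihimlive]
  result: [tihimlive]

1 then 2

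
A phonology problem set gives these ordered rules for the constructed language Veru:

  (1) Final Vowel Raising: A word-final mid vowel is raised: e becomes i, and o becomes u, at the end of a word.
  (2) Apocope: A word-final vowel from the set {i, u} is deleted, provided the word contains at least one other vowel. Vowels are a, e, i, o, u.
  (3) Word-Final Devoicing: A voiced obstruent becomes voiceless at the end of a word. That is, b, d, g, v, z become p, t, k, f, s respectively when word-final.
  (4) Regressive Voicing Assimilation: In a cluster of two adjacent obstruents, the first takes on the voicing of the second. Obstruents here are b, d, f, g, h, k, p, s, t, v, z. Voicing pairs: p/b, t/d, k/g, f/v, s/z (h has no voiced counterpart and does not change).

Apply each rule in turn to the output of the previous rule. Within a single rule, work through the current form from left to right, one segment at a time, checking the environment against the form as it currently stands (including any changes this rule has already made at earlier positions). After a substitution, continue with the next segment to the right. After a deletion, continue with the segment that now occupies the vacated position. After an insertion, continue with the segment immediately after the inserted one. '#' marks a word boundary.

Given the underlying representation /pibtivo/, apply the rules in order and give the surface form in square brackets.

[piptif]

(1) Final Vowel Raising: [pibtivo] → [pibtivu]
(2) Apocope: [pibtivu] → [pibtiv]
(3) Word-Final Devoicing: [pibtiv] → [pibtif]
(4) Regressive Voicing Assimilation: [pibtif] → [piptif]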